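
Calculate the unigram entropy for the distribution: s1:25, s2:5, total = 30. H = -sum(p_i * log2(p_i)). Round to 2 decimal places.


Computing entropy H = -sum(p_i * log2(p_i)):
  s1: p = 25/30 = 0.8333, -p*log2(p) = 0.2192
  s2: p = 5/30 = 0.1667, -p*log2(p) = 0.4308
H = sum of terms = 0.6500
Rounded to 2 decimals: 0.65

0.65


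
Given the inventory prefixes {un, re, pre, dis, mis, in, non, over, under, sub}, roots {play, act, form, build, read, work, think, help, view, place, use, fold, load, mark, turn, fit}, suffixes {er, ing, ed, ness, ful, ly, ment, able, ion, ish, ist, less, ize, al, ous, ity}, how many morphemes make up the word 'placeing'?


Segmenting 'placeing' against the inventory:
  'place' -> root (morpheme 1)
  'ing' -> suffix (morpheme 2)
Total morphemes: 2

2


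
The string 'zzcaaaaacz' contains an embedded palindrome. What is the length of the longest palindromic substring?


Scanning 'zzcaaaaacz' for palindromic substrings.
Substring at positions 1-9: 'zcaaaaacz'.
Check: reverse('zcaaaaacz') = 'zcaaaaacz' -> palindrome confirmed.
Neighbouring characters ('z' / '-') break symmetry, so it cannot extend further.
No longer palindromic substring exists; longest length = 9

9


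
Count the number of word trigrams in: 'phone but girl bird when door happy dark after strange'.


Word trigrams from [10] words:
  Trigram 1: (phone but girl)
  Trigram 2: (but girl bird)
  Trigram 3: (girl bird when)
  Trigram 4: (bird when door)
  Trigram 5: (when door happy)
  Trigram 6: (door happy dark)
  Trigram 7: (happy dark after)
  Trigram 8: (dark after strange)
Total word trigrams: 10 - 2 = 8

8


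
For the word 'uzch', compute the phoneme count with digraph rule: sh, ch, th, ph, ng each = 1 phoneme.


Parsing 'uzch' greedily, digraphs first:
  'u' -> vowel phoneme (phonemes so far: 1)
  'z' -> consonant phoneme (phonemes so far: 2)
  'ch' -> digraph (1 consonant phoneme) (phonemes so far: 3)
Total phonemes: 3

3


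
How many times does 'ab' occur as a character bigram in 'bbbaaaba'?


Scanning 'bbbaaaba' for bigram 'ab':
  Position 0: 'bb' -> no
  Position 1: 'bb' -> no
  Position 2: 'ba' -> no
  Position 3: 'aa' -> no
  Position 4: 'aa' -> no
  Position 5: 'ab' -> MATCH
  Position 6: 'ba' -> no
Total matches: 1

1


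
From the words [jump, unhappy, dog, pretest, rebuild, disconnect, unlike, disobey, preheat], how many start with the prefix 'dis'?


Checking each word for prefix 'dis':
  'jump' -> no (count: 0)
  'unhappy' -> no (count: 0)
  'dog' -> no (count: 0)
  'pretest' -> no (count: 0)
  'rebuild' -> no (count: 0)
  'disconnect' -> YES, starts with 'dis' (count: 1)
  'unlike' -> no (count: 1)
  'disobey' -> YES, starts with 'dis' (count: 2)
  'preheat' -> no (count: 2)
Total with prefix 'dis': 2

2


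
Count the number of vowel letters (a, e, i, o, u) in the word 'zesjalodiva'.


Scanning each character of 'zesjalodiva':
  Position 1: 'z' -> consonant (running count: 0)
  Position 2: 'e' -> vowel (running count: 1)
  Position 3: 's' -> consonant (running count: 1)
  Position 4: 'j' -> consonant (running count: 1)
  Position 5: 'a' -> vowel (running count: 2)
  Position 6: 'l' -> consonant (running count: 2)
  Position 7: 'o' -> vowel (running count: 3)
  Position 8: 'd' -> consonant (running count: 3)
  Position 9: 'i' -> vowel (running count: 4)
  Position 10: 'v' -> consonant (running count: 4)
  Position 11: 'a' -> vowel (running count: 5)
Total vowels: 5

5


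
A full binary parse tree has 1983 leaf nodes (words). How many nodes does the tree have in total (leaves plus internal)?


Leaf nodes (terminals): 1983
Internal nodes = n - 1 = 1983 - 1 = 1982
Total = leaves + internal = 1983 + 1982 = 3965

3965


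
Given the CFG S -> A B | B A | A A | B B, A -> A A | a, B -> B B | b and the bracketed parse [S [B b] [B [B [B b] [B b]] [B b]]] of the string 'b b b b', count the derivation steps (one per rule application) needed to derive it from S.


Every bracketed nonterminal node [X ...] in the tree is produced by exactly one rule application.
Reading the tree off as a leftmost derivation:
  Step 1: S  =>  B B   (applied S -> B B)
  Step 2: B B  =>  b B   (applied B -> b)
  Step 3: b B  =>  b B B   (applied B -> B B)
  Step 4: b B B  =>  b B B B   (applied B -> B B)
  Step 5: b B B B  =>  b b B B   (applied B -> b)
  Step 6: b b B B  =>  b b b B   (applied B -> b)
  Step 7: b b b B  =>  b b b b   (applied B -> b)
Final yield: b b b b
Total rewrite steps: 7

7


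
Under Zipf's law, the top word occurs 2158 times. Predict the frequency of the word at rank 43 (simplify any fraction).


Zipf's law: freq(rank) = f1 / rank
f1 = 2158, rank = 43
freq = 2158 / 43
GCD(2158, 43) = 1
Simplified: 2158/43

2158/43


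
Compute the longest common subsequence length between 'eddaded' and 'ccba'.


DP table for LCS of 'eddaded' and 'ccba':
       c  c  b  a
    0  0  0  0  0
  e 0  0  0  0  0
  d 0  0  0  0  0
  d 0  0  0  0  0
  a 0  0  0  0  1
  d 0  0  0  0  1
  e 0  0  0  0  1
  d 0  0  0  0  1
LCS: 'a'
LCS length = 1

1


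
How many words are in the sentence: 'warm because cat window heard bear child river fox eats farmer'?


Counting words by splitting on spaces:
  Word 1: 'warm'
  Word 2: 'because'
  Word 3: 'cat'
  Word 4: 'window'
  Word 5: 'heard'
  Word 6: 'bear'
  Word 7: 'child'
  Word 8: 'river'
  Word 9: 'fox'
  Word 10: 'eats'
  Word 11: 'farmer'
Total words: 11

11


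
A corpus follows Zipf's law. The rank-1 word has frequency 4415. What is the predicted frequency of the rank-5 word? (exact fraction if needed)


Zipf's law: freq(rank) = f1 / rank
f1 = 4415, rank = 5
freq = 4415 / 5
= 883

883


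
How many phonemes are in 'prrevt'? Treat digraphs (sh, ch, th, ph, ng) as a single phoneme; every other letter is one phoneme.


Parsing 'prrevt' greedily, digraphs first:
  'p' -> consonant phoneme (phonemes so far: 1)
  'r' -> consonant phoneme (phonemes so far: 2)
  'r' -> consonant phoneme (phonemes so far: 3)
  'e' -> vowel phoneme (phonemes so far: 4)
  'v' -> consonant phoneme (phonemes so far: 5)
  't' -> consonant phoneme (phonemes so far: 6)
Total phonemes: 6

6


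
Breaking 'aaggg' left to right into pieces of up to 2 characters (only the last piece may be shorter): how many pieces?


'aaggg' has 5 characters.
Chunking with max size 2:
  Chunk 1: 'aa' (positions 0-1)
  Chunk 2: 'gg' (positions 2-3)
  Chunk 3: 'g' (positions 4-4)
Total chunks: ceil(5 / 2) = 3

3


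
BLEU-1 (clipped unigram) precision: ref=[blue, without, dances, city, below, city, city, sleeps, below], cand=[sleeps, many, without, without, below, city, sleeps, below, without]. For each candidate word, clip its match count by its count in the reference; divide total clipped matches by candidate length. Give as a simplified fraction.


Reference word counts: {'below': 2, 'blue': 1, 'city': 3, 'dances': 1, 'sleeps': 1, 'without': 1}
Checking each candidate word (with clipping):
  'sleeps' -> in reference (ref count 1, used 1/1) -> match (matches: 1)
  'many' -> not in reference -> no match (matches: 1)
  'without' -> in reference (ref count 1, used 1/1) -> match (matches: 2)
  'without' -> ref count 1 already used up (1/1) -> clipped, no match (matches: 2)
  'below' -> in reference (ref count 2, used 1/2) -> match (matches: 3)
  'city' -> in reference (ref count 3, used 1/3) -> match (matches: 4)
  'sleeps' -> ref count 1 already used up (1/1) -> clipped, no match (matches: 4)
  'below' -> in reference (ref count 2, used 2/2) -> match (matches: 5)
  'without' -> ref count 1 already used up (1/1) -> clipped, no match (matches: 5)
Clipped matches: 5, Candidate length: 9
Precision = 5/9

5/9


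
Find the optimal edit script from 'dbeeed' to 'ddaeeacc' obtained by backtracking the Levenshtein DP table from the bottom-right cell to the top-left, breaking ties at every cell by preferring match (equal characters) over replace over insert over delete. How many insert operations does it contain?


Edit distance = 5. Backtracking from cell (6, 8) with preference match > replace > insert > delete,
then listing the resulting alignment 'dbeeed' -> 'ddaeeacc' left to right:
  Step 1: insert 'd' [insertion #1]
  Step 2: keep 'd'
  Step 3: replace b->a
  Step 4: keep 'e'
  Step 5: keep 'e'
  Step 6: insert 'a' [insertion #2]
  Step 7: replace e->c
  Step 8: replace d->c
Total insertions: 2

2


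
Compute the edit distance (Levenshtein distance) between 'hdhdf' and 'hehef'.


Building DP table for s1='hdhdf' (len 5) and s2='hehef' (len 5):
       h  e  h  e  f
    0  1  2  3  4  5
  h 1  0  1  2  3  4
  d 2  1  1  2  3  4
  h 3  2  2  1  2  3
  d 4  3  3  2  2  3
  f 5  4  4  3  3  2
Edit distance = dp[5][5] = 2

2


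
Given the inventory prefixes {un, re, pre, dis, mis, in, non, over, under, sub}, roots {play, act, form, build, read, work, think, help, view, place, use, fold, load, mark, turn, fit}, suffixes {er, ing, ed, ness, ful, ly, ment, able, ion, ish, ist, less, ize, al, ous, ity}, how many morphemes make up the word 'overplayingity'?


Segmenting 'overplayingity' against the inventory:
  'over' -> prefix (morpheme 1)
  'play' -> root (morpheme 2)
  'ing' -> suffix (morpheme 3)
  'ity' -> suffix (morpheme 4)
Total morphemes: 4

4


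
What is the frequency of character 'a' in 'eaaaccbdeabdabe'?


Scanning 'eaaaccbdeabdabe' for 'a':
  Position 1: 'a' -> MATCH (count: 1)
  Position 2: 'a' -> MATCH (count: 2)
  Position 3: 'a' -> MATCH (count: 3)
  Position 9: 'a' -> MATCH (count: 4)
  Position 12: 'a' -> MATCH (count: 5)
Total occurrences of 'a': 5

5


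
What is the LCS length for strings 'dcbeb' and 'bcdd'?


DP table for LCS of 'dcbeb' and 'bcdd':
       b  c  d  d
    0  0  0  0  0
  d 0  0  0  1  1
  c 0  0  1  1  1
  b 0  1  1  1  1
  e 0  1  1  1  1
  b 0  1  1  1  1
LCS: 'd'
LCS length = 1

1


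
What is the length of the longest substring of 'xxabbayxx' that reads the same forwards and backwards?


Scanning 'xxabbayxx' for palindromic substrings.
Substring at positions 2-5: 'abba'.
Check: reverse('abba') = 'abba' -> palindrome confirmed.
Neighbouring characters ('x' / 'y') break symmetry, so it cannot extend further.
No longer palindromic substring exists; longest length = 4

4


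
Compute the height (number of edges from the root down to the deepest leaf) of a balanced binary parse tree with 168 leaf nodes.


In a balanced binary tree with n leaves the deepest leaf is ceil(log2(n)) edges below the root.
log2(168) = 7.3923
ceil(7.3923) = 8
height (edges) = 8

8


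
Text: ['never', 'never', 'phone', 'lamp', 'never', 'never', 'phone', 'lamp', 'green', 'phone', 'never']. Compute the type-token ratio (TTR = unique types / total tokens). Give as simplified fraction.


Tokens: 11
Unique types: ('green', 'lamp', 'never', 'phone') = 4
TTR = 4/11
Already in lowest terms.

4/11


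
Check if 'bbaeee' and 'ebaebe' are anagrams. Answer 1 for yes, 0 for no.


Sort characters of 'bbaeee': 'abbeee'
Sort characters of 'ebaebe': 'abbeee'
Sorted forms match -> they ARE anagrams
Result: 1

1


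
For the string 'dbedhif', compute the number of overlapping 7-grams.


String 'dbedhif' has length L = 7.
Number of overlapping n-grams = L - n + 1
Substituting: 7 - 7 + 1 = 1

1


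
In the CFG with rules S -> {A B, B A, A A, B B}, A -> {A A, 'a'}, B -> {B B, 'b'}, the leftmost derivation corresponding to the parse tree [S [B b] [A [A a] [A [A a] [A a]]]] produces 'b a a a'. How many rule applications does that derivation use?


Every bracketed nonterminal node [X ...] in the tree is produced by exactly one rule application.
Reading the tree off as a leftmost derivation:
  Step 1: S  =>  B A   (applied S -> B A)
  Step 2: B A  =>  b A   (applied B -> b)
  Step 3: b A  =>  b A A   (applied A -> A A)
  Step 4: b A A  =>  b a A   (applied A -> a)
  Step 5: b a A  =>  b a A A   (applied A -> A A)
  Step 6: b a A A  =>  b a a A   (applied A -> a)
  Step 7: b a a A  =>  b a a a   (applied A -> a)
Final yield: b a a a
Total rewrite steps: 7

7


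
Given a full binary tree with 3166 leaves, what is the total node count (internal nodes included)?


Leaf nodes (terminals): 3166
Internal nodes = n - 1 = 3166 - 1 = 3165
Total = leaves + internal = 3166 + 3165 = 6331

6331


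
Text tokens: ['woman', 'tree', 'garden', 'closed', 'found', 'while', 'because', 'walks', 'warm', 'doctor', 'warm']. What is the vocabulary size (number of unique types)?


Listing all tokens and tracking unique types:
  Token 1: 'woman' -> NEW (unique so far: 1)
  Token 2: 'tree' -> NEW (unique so far: 2)
  Token 3: 'garden' -> NEW (unique so far: 3)
  Token 4: 'closed' -> NEW (unique so far: 4)
  Token 5: 'found' -> NEW (unique so far: 5)
  Token 6: 'while' -> NEW (unique so far: 6)
  Token 7: 'because' -> NEW (unique so far: 7)
  Token 8: 'walks' -> NEW (unique so far: 8)
  Token 9: 'warm' -> NEW (unique so far: 9)
  Token 10: 'doctor' -> NEW (unique so far: 10)
  Token 11: 'warm' -> duplicate (unique so far: 10)
Unique types: ('because', 'closed', 'doctor', 'found', 'garden', 'tree', 'walks', 'warm', 'while', 'woman')
Vocabulary size: 10

10


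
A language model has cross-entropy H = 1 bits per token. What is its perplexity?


Perplexity formula: PP = 2^H
H = 1
PP = 2^1
Steps: 2^1 = 2
PP = 2

2


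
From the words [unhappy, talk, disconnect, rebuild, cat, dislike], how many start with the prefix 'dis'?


Checking each word for prefix 'dis':
  'unhappy' -> no (count: 0)
  'talk' -> no (count: 0)
  'disconnect' -> YES, starts with 'dis' (count: 1)
  'rebuild' -> no (count: 1)
  'cat' -> no (count: 1)
  'dislike' -> YES, starts with 'dis' (count: 2)
Total with prefix 'dis': 2

2


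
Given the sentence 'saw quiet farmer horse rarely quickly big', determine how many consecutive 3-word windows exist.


Word trigrams from [7] words:
  Trigram 1: (saw quiet farmer)
  Trigram 2: (quiet farmer horse)
  Trigram 3: (farmer horse rarely)
  Trigram 4: (horse rarely quickly)
  Trigram 5: (rarely quickly big)
Total word trigrams: 7 - 2 = 5

5


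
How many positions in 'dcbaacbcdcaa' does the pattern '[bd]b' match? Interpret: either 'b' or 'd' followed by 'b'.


Pattern: [bd]b means either 'b' or 'd' followed by 'b'.
Scanning 'dcbaacbcdcaa' position-by-position:
  Pos 0: window 'dc' -> no
  Pos 1: window 'cb' -> no
  Pos 2: window 'ba' -> no
  Pos 3: window 'aa' -> no
  Pos 4: window 'ac' -> no
  Pos 5: window 'cb' -> no
  Pos 6: window 'bc' -> no
  Pos 7: window 'cd' -> no
  Pos 8: window 'dc' -> no
  Pos 9: window 'ca' -> no
  Pos 10: window 'aa' -> no
  Pos 11: window 'a' -> no
Total matches: 0

0


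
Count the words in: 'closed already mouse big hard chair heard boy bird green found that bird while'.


Counting words by splitting on spaces:
  Word 1: 'closed'
  Word 2: 'already'
  Word 3: 'mouse'
  Word 4: 'big'
  Word 5: 'hard'
  Word 6: 'chair'
  Word 7: 'heard'
  Word 8: 'boy'
  Word 9: 'bird'
  Word 10: 'green'
  Word 11: 'found'
  Word 12: 'that'
  Word 13: 'bird'
  Word 14: 'while'
Total words: 14

14


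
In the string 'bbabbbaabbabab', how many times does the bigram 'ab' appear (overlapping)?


Scanning 'bbabbbaabbabab' for bigram 'ab':
  Position 0: 'bb' -> no
  Position 1: 'ba' -> no
  Position 2: 'ab' -> MATCH
  Position 3: 'bb' -> no
  Position 4: 'bb' -> no
  Position 5: 'ba' -> no
  Position 6: 'aa' -> no
  Position 7: 'ab' -> MATCH
  Position 8: 'bb' -> no
  Position 9: 'ba' -> no
  Position 10: 'ab' -> MATCH
  Position 11: 'ba' -> no
  Position 12: 'ab' -> MATCH
Total matches: 4

4


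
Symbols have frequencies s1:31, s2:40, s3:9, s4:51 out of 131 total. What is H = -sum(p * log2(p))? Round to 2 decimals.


Computing entropy H = -sum(p_i * log2(p_i)):
  s1: p = 31/131 = 0.2366, -p*log2(p) = 0.4920
  s2: p = 40/131 = 0.3053, -p*log2(p) = 0.5226
  s3: p = 9/131 = 0.0687, -p*log2(p) = 0.2654
  s4: p = 51/131 = 0.3893, -p*log2(p) = 0.5299
H = sum of terms = 1.8099
Rounded to 2 decimals: 1.81

1.81


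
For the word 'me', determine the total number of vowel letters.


Scanning each character of 'me':
  Position 1: 'm' -> consonant (running count: 0)
  Position 2: 'e' -> vowel (running count: 1)
Total vowels: 1

1


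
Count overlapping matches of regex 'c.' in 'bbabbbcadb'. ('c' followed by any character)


Pattern: c. means 'c' followed by any character.
Scanning 'bbabbbcadb' position-by-position:
  Pos 0: window 'bb' -> no
  Pos 1: window 'ba' -> no
  Pos 2: window 'ab' -> no
  Pos 3: window 'bb' -> no
  Pos 4: window 'bb' -> no
  Pos 5: window 'bc' -> no
  Pos 6: window 'ca' -> MATCH
  Pos 7: window 'ad' -> no
  Pos 8: window 'db' -> no
  Pos 9: window 'b' -> no
Total matches: 1

1


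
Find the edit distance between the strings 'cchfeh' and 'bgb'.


Building DP table for s1='cchfeh' (len 6) and s2='bgb' (len 3):
       b  g  b
    0  1  2  3
  c 1  1  2  3
  c 2  2  2  3
  h 3  3  3  3
  f 4  4  4  4
  e 5  5  5  5
  h 6  6  6  6
Edit distance = dp[6][3] = 6

6


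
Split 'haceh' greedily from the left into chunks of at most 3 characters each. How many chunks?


'haceh' has 5 characters.
Chunking with max size 3:
  Chunk 1: 'hac' (positions 0-2)
  Chunk 2: 'eh' (positions 3-4)
Total chunks: ceil(5 / 3) = 2

2


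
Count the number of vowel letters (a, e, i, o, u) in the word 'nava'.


Scanning each character of 'nava':
  Position 1: 'n' -> consonant (running count: 0)
  Position 2: 'a' -> vowel (running count: 1)
  Position 3: 'v' -> consonant (running count: 1)
  Position 4: 'a' -> vowel (running count: 2)
Total vowels: 2

2


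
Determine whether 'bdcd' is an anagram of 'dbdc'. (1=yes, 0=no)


Sort characters of 'bdcd': 'bcdd'
Sort characters of 'dbdc': 'bcdd'
Sorted forms match -> they ARE anagrams
Result: 1

1


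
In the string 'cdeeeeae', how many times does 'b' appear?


Scanning 'cdeeeeae' for 'b':
  No matches found.
Total occurrences of 'b': 0

0


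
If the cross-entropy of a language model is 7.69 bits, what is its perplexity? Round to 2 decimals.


Perplexity formula: PP = 2^H
H = 7.69
PP = 2^7.69
Decompose: 2^7.69 = 2^7 * 2^0.69
2^7 = 128, 2^0.69 ~ 1.6132835
PP ~ 128 * 1.6132835 = 206.5002880
Rounded to 2 decimals: 206.50

206.50


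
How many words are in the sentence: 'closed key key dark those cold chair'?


Counting words by splitting on spaces:
  Word 1: 'closed'
  Word 2: 'key'
  Word 3: 'key'
  Word 4: 'dark'
  Word 5: 'those'
  Word 6: 'cold'
  Word 7: 'chair'
Total words: 7

7


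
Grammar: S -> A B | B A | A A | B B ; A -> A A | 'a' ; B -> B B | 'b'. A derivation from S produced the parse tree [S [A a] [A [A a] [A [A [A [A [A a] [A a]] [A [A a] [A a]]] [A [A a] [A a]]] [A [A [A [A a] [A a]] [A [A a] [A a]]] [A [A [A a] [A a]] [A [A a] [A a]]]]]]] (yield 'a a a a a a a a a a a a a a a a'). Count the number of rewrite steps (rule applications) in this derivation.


Every bracketed nonterminal node [X ...] in the tree is produced by exactly one rule application.
Reading the tree off as a leftmost derivation:
  Step 1: S  =>  A A   (applied S -> A A)
  Step 2: A A  =>  a A   (applied A -> a)
  Step 3: a A  =>  a A A   (applied A -> A A)
  Step 4: a A A  =>  a a A   (applied A -> a)
  Step 5: a a A  =>  a a A A   (applied A -> A A)
  Step 6: a a A A  =>  a a A A A   (applied A -> A A)
  Step 7: a a A A A  =>  a a A A A A   (applied A -> A A)
  Step 8: a a A A A A  =>  a a A A A A A   (applied A -> A A)
  Step 9: a a A A A A A  =>  a a a A A A A   (applied A -> a)
  Step 10: a a a A A A A  =>  a a a a A A A   (applied A -> a)
  Step 11: a a a a A A A  =>  a a a a A A A A   (applied A -> A A)
  Step 12: a a a a A A A A  =>  a a a a a A A A   (applied A -> a)
  Step 13: a a a a a A A A  =>  a a a a a a A A   (applied A -> a)
  Step 14: a a a a a a A A  =>  a a a a a a A A A   (applied A -> A A)
  Step 15: a a a a a a A A A  =>  a a a a a a a A A   (applied A -> a)
  Step 16: a a a a a a a A A  =>  a a a a a a a a A   (applied A -> a)
  Step 17: a a a a a a a a A  =>  a a a a a a a a A A   (applied A -> A A)
  Step 18: a a a a a a a a A A  =>  a a a a a a a a A A A   (applied A -> A A)
  Step 19: a a a a a a a a A A A  =>  a a a a a a a a A A A A   (applied A -> A A)
  Step 20: a a a a a a a a A A A A  =>  a a a a a a a a a A A A   (applied A -> a)
  Step 21: a a a a a a a a a A A A  =>  a a a a a a a a a a A A   (applied A -> a)
  Step 22: a a a a a a a a a a A A  =>  a a a a a a a a a a A A A   (applied A -> A A)
  Step 23: a a a a a a a a a a A A A  =>  a a a a a a a a a a a A A   (applied A -> a)
  Step 24: a a a a a a a a a a a A A  =>  a a a a a a a a a a a a A   (applied A -> a)
  Step 25: a a a a a a a a a a a a A  =>  a a a a a a a a a a a a A A   (applied A -> A A)
  Step 26: a a a a a a a a a a a a A A  =>  a a a a a a a a a a a a A A A   (applied A -> A A)
  Step 27: a a a a a a a a a a a a A A A  =>  a a a a a a a a a a a a a A A   (applied A -> a)
  Step 28: a a a a a a a a a a a a a A A  =>  a a a a a a a a a a a a a a A   (applied A -> a)
  Step 29: a a a a a a a a a a a a a a A  =>  a a a a a a a a a a a a a a A A   (applied A -> A A)
  Step 30: a a a a a a a a a a a a a a A A  =>  a a a a a a a a a a a a a a a A   (applied A -> a)
  Step 31: a a a a a a a a a a a a a a a A  =>  a a a a a a a a a a a a a a a a   (applied A -> a)
Final yield: a a a a a a a a a a a a a a a a
Total rewrite steps: 31

31


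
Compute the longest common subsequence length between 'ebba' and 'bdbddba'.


DP table for LCS of 'ebba' and 'bdbddba':
       b  d  b  d  d  b  a
    0  0  0  0  0  0  0  0
  e 0  0  0  0  0  0  0  0
  b 0  1  1  1  1  1  1  1
  b 0  1  1  2  2  2  2  2
  a 0  1  1  2  2  2  2  3
LCS: 'bba'
LCS length = 3

3


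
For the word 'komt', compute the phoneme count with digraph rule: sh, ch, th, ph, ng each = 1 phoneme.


Parsing 'komt' greedily, digraphs first:
  'k' -> consonant phoneme (phonemes so far: 1)
  'o' -> vowel phoneme (phonemes so far: 2)
  'm' -> consonant phoneme (phonemes so far: 3)
  't' -> consonant phoneme (phonemes so far: 4)
Total phonemes: 4

4


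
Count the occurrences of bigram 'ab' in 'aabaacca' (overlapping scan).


Scanning 'aabaacca' for bigram 'ab':
  Position 0: 'aa' -> no
  Position 1: 'ab' -> MATCH
  Position 2: 'ba' -> no
  Position 3: 'aa' -> no
  Position 4: 'ac' -> no
  Position 5: 'cc' -> no
  Position 6: 'ca' -> no
Total matches: 1

1


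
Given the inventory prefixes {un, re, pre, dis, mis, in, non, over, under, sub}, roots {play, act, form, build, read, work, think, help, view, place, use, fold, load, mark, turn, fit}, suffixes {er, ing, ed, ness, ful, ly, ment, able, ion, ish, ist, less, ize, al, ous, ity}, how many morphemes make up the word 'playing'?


Segmenting 'playing' against the inventory:
  'play' -> root (morpheme 1)
  'ing' -> suffix (morpheme 2)
Total morphemes: 2

2


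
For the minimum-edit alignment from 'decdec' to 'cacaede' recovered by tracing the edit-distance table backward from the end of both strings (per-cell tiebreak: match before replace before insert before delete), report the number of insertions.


Edit distance = 5. Backtracking from cell (6, 7) with preference match > replace > insert > delete,
then listing the resulting alignment 'decdec' -> 'cacaede' left to right:
  Step 1: replace d->c
  Step 2: replace e->a
  Step 3: keep 'c'
  Step 4: replace d->a
  Step 5: keep 'e'
  Step 6: insert 'd' [insertion #1]
  Step 7: replace c->e
Total insertions: 1

1


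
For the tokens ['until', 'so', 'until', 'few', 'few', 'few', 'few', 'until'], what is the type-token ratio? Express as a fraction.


Tokens: 8
Unique types: ('few', 'so', 'until') = 3
TTR = 3/8
Already in lowest terms.

3/8


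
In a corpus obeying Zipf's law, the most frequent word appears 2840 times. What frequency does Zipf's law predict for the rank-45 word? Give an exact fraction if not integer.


Zipf's law: freq(rank) = f1 / rank
f1 = 2840, rank = 45
freq = 2840 / 45
GCD(2840, 45) = 5
Simplified: 568/9

568/9


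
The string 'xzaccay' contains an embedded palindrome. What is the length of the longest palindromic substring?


Scanning 'xzaccay' for palindromic substrings.
Substring at positions 2-5: 'acca'.
Check: reverse('acca') = 'acca' -> palindrome confirmed.
Neighbouring characters ('z' / 'y') break symmetry, so it cannot extend further.
No longer palindromic substring exists; longest length = 4

4


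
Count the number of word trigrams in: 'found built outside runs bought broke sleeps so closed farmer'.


Word trigrams from [10] words:
  Trigram 1: (found built outside)
  Trigram 2: (built outside runs)
  Trigram 3: (outside runs bought)
  Trigram 4: (runs bought broke)
  Trigram 5: (bought broke sleeps)
  Trigram 6: (broke sleeps so)
  Trigram 7: (sleeps so closed)
  Trigram 8: (so closed farmer)
Total word trigrams: 10 - 2 = 8

8


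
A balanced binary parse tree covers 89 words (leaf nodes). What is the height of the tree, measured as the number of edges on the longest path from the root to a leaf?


In a balanced binary tree with n leaves the deepest leaf is ceil(log2(n)) edges below the root.
log2(89) = 6.4757
ceil(6.4757) = 7
height (edges) = 7

7


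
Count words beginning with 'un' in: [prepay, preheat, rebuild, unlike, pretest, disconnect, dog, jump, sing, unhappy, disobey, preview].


Checking each word for prefix 'un':
  'prepay' -> no (count: 0)
  'preheat' -> no (count: 0)
  'rebuild' -> no (count: 0)
  'unlike' -> YES, starts with 'un' (count: 1)
  'pretest' -> no (count: 1)
  'disconnect' -> no (count: 1)
  'dog' -> no (count: 1)
  'jump' -> no (count: 1)
  'sing' -> no (count: 1)
  'unhappy' -> YES, starts with 'un' (count: 2)
  'disobey' -> no (count: 2)
  'preview' -> no (count: 2)
Total with prefix 'un': 2

2


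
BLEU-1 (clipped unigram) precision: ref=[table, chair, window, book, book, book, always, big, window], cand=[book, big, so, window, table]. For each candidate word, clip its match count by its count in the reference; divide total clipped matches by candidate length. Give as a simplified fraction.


Reference word counts: {'always': 1, 'big': 1, 'book': 3, 'chair': 1, 'table': 1, 'window': 2}
Checking each candidate word (with clipping):
  'book' -> in reference (ref count 3, used 1/3) -> match (matches: 1)
  'big' -> in reference (ref count 1, used 1/1) -> match (matches: 2)
  'so' -> not in reference -> no match (matches: 2)
  'window' -> in reference (ref count 2, used 1/2) -> match (matches: 3)
  'table' -> in reference (ref count 1, used 1/1) -> match (matches: 4)
Clipped matches: 4, Candidate length: 5
Precision = 4/5

4/5


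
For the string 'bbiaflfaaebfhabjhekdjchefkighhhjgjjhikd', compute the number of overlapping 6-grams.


String 'bbiaflfaaebfhabjhekdjchefkighhhjgjjhikd' has length L = 39.
Number of overlapping n-grams = L - n + 1
Substituting: 39 - 6 + 1 = 34

34


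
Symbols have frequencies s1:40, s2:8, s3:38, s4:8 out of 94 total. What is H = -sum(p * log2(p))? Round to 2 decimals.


Computing entropy H = -sum(p_i * log2(p_i)):
  s1: p = 40/94 = 0.4255, -p*log2(p) = 0.5245
  s2: p = 8/94 = 0.0851, -p*log2(p) = 0.3025
  s3: p = 38/94 = 0.4043, -p*log2(p) = 0.5282
  s4: p = 8/94 = 0.0851, -p*log2(p) = 0.3025
H = sum of terms = 1.6577
Rounded to 2 decimals: 1.66

1.66


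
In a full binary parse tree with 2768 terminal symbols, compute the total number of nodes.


Leaf nodes (terminals): 2768
Internal nodes = n - 1 = 2768 - 1 = 2767
Total = leaves + internal = 2768 + 2767 = 5535

5535


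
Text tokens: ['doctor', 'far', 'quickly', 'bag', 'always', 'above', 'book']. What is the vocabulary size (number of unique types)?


Listing all tokens and tracking unique types:
  Token 1: 'doctor' -> NEW (unique so far: 1)
  Token 2: 'far' -> NEW (unique so far: 2)
  Token 3: 'quickly' -> NEW (unique so far: 3)
  Token 4: 'bag' -> NEW (unique so far: 4)
  Token 5: 'always' -> NEW (unique so far: 5)
  Token 6: 'above' -> NEW (unique so far: 6)
  Token 7: 'book' -> NEW (unique so far: 7)
Unique types: ('above', 'always', 'bag', 'book', 'doctor', 'far', 'quickly')
Vocabulary size: 7

7


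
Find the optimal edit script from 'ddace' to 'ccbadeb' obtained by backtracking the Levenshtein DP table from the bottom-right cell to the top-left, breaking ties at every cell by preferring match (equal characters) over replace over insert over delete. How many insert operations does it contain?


Edit distance = 5. Backtracking from cell (5, 7) with preference match > replace > insert > delete,
then listing the resulting alignment 'ddace' -> 'ccbadeb' left to right:
  Step 1: insert 'c' [insertion #1]
  Step 2: replace d->c
  Step 3: replace d->b
  Step 4: keep 'a'
  Step 5: replace c->d
  Step 6: keep 'e'
  Step 7: insert 'b' [insertion #2]
Total insertions: 2

2


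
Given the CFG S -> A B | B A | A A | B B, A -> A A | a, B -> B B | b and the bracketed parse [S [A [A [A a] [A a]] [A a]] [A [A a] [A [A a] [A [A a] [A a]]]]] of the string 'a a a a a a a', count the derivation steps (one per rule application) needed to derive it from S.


Every bracketed nonterminal node [X ...] in the tree is produced by exactly one rule application.
Reading the tree off as a leftmost derivation:
  Step 1: S  =>  A A   (applied S -> A A)
  Step 2: A A  =>  A A A   (applied A -> A A)
  Step 3: A A A  =>  A A A A   (applied A -> A A)
  Step 4: A A A A  =>  a A A A   (applied A -> a)
  Step 5: a A A A  =>  a a A A   (applied A -> a)
  Step 6: a a A A  =>  a a a A   (applied A -> a)
  Step 7: a a a A  =>  a a a A A   (applied A -> A A)
  Step 8: a a a A A  =>  a a a a A   (applied A -> a)
  Step 9: a a a a A  =>  a a a a A A   (applied A -> A A)
  Step 10: a a a a A A  =>  a a a a a A   (applied A -> a)
  Step 11: a a a a a A  =>  a a a a a A A   (applied A -> A A)
  Step 12: a a a a a A A  =>  a a a a a a A   (applied A -> a)
  Step 13: a a a a a a A  =>  a a a a a a a   (applied A -> a)
Final yield: a a a a a a a
Total rewrite steps: 13

13


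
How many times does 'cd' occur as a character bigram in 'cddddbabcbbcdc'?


Scanning 'cddddbabcbbcdc' for bigram 'cd':
  Position 0: 'cd' -> MATCH
  Position 1: 'dd' -> no
  Position 2: 'dd' -> no
  Position 3: 'dd' -> no
  Position 4: 'db' -> no
  Position 5: 'ba' -> no
  Position 6: 'ab' -> no
  Position 7: 'bc' -> no
  Position 8: 'cb' -> no
  Position 9: 'bb' -> no
  Position 10: 'bc' -> no
  Position 11: 'cd' -> MATCH
  Position 12: 'dc' -> no
Total matches: 2

2


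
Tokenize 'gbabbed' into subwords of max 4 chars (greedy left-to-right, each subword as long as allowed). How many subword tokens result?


'gbabbed' has 7 characters.
Chunking with max size 4:
  Chunk 1: 'gbab' (positions 0-3)
  Chunk 2: 'bed' (positions 4-6)
Total chunks: ceil(7 / 4) = 2

2


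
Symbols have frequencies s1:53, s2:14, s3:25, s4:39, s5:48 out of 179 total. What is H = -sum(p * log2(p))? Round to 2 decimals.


Computing entropy H = -sum(p_i * log2(p_i)):
  s1: p = 53/179 = 0.2961, -p*log2(p) = 0.5199
  s2: p = 14/179 = 0.0782, -p*log2(p) = 0.2875
  s3: p = 25/179 = 0.1397, -p*log2(p) = 0.3966
  s4: p = 39/179 = 0.2179, -p*log2(p) = 0.4790
  s5: p = 48/179 = 0.2682, -p*log2(p) = 0.5092
H = sum of terms = 2.1922
Rounded to 2 decimals: 2.19

2.19


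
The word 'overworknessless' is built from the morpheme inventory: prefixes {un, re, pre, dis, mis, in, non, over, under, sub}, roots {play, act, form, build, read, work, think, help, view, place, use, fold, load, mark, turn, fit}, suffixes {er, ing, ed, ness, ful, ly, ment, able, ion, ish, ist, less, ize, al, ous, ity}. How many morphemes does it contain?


Segmenting 'overworknessless' against the inventory:
  'over' -> prefix (morpheme 1)
  'work' -> root (morpheme 2)
  'ness' -> suffix (morpheme 3)
  'less' -> suffix (morpheme 4)
Total morphemes: 4

4


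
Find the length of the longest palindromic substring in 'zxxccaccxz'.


Scanning 'zxxccaccxz' for palindromic substrings.
Substring at positions 2-8: 'xccaccx'.
Check: reverse('xccaccx') = 'xccaccx' -> palindrome confirmed.
Neighbouring characters ('x' / 'z') break symmetry, so it cannot extend further.
No longer palindromic substring exists; longest length = 7

7


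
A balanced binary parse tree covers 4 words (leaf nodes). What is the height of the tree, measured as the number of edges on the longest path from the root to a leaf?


In a balanced binary tree with n leaves the deepest leaf is ceil(log2(n)) edges below the root.
log2(4) = 2.0000
ceil(2.0000) = 2
height (edges) = 2

2


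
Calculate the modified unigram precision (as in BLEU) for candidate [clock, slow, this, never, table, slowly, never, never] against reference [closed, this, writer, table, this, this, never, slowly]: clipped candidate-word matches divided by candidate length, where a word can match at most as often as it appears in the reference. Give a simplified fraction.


Reference word counts: {'closed': 1, 'never': 1, 'slowly': 1, 'table': 1, 'this': 3, 'writer': 1}
Checking each candidate word (with clipping):
  'clock' -> not in reference -> no match (matches: 0)
  'slow' -> not in reference -> no match (matches: 0)
  'this' -> in reference (ref count 3, used 1/3) -> match (matches: 1)
  'never' -> in reference (ref count 1, used 1/1) -> match (matches: 2)
  'table' -> in reference (ref count 1, used 1/1) -> match (matches: 3)
  'slowly' -> in reference (ref count 1, used 1/1) -> match (matches: 4)
  'never' -> ref count 1 already used up (1/1) -> clipped, no match (matches: 4)
  'never' -> ref count 1 already used up (1/1) -> clipped, no match (matches: 4)
Clipped matches: 4, Candidate length: 8
Precision = 4/8 = 1/2

1/2


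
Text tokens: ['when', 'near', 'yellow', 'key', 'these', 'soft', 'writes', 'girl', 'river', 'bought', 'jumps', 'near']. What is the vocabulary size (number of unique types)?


Listing all tokens and tracking unique types:
  Token 1: 'when' -> NEW (unique so far: 1)
  Token 2: 'near' -> NEW (unique so far: 2)
  Token 3: 'yellow' -> NEW (unique so far: 3)
  Token 4: 'key' -> NEW (unique so far: 4)
  Token 5: 'these' -> NEW (unique so far: 5)
  Token 6: 'soft' -> NEW (unique so far: 6)
  Token 7: 'writes' -> NEW (unique so far: 7)
  Token 8: 'girl' -> NEW (unique so far: 8)
  Token 9: 'river' -> NEW (unique so far: 9)
  Token 10: 'bought' -> NEW (unique so far: 10)
  Token 11: 'jumps' -> NEW (unique so far: 11)
  Token 12: 'near' -> duplicate (unique so far: 11)
Unique types: ('bought', 'girl', 'jumps', 'key', 'near', 'river', 'soft', 'these', 'when', 'writes', 'yellow')
Vocabulary size: 11

11


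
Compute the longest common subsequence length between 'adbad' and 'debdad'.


DP table for LCS of 'adbad' and 'debdad':
       d  e  b  d  a  d
    0  0  0  0  0  0  0
  a 0  0  0  0  0  1  1
  d 0  1  1  1  1  1  2
  b 0  1  1  2  2  2  2
  a 0  1  1  2  2  3  3
  d 0  1  1  2  3  3  4
LCS: 'dbad'
LCS length = 4

4


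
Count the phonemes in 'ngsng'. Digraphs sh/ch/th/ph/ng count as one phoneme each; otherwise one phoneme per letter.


Parsing 'ngsng' greedily, digraphs first:
  'ng' -> digraph (1 consonant phoneme) (phonemes so far: 1)
  's' -> consonant phoneme (phonemes so far: 2)
  'ng' -> digraph (1 consonant phoneme) (phonemes so far: 3)
Total phonemes: 3

3


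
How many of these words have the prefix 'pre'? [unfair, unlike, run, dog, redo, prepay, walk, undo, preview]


Checking each word for prefix 'pre':
  'unfair' -> no (count: 0)
  'unlike' -> no (count: 0)
  'run' -> no (count: 0)
  'dog' -> no (count: 0)
  'redo' -> no (count: 0)
  'prepay' -> YES, starts with 'pre' (count: 1)
  'walk' -> no (count: 1)
  'undo' -> no (count: 1)
  'preview' -> YES, starts with 'pre' (count: 2)
Total with prefix 'pre': 2

2


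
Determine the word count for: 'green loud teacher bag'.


Counting words by splitting on spaces:
  Word 1: 'green'
  Word 2: 'loud'
  Word 3: 'teacher'
  Word 4: 'bag'
Total words: 4

4


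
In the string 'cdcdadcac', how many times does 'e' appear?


Scanning 'cdcdadcac' for 'e':
  No matches found.
Total occurrences of 'e': 0

0


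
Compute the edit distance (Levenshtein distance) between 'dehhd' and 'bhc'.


Building DP table for s1='dehhd' (len 5) and s2='bhc' (len 3):
       b  h  c
    0  1  2  3
  d 1  1  2  3
  e 2  2  2  3
  h 3  3  2  3
  h 4  4  3  3
  d 5  5  4  4
Edit distance = dp[5][3] = 4

4


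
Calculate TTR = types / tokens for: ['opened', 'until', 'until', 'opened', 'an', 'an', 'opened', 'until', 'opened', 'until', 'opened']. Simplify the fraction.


Tokens: 11
Unique types: ('an', 'opened', 'until') = 3
TTR = 3/11
Already in lowest terms.

3/11


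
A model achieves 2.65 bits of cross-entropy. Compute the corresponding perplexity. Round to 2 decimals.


Perplexity formula: PP = 2^H
H = 2.65
PP = 2^2.65
Decompose: 2^2.65 = 2^2 * 2^0.65
2^2 = 4, 2^0.65 ~ 1.5691682
PP ~ 4 * 1.5691682 = 6.2766728
Rounded to 2 decimals: 6.28

6.28


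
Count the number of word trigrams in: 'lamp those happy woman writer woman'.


Word trigrams from [6] words:
  Trigram 1: (lamp those happy)
  Trigram 2: (those happy woman)
  Trigram 3: (happy woman writer)
  Trigram 4: (woman writer woman)
Total word trigrams: 6 - 2 = 4

4


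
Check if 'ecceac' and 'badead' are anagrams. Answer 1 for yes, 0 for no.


Sort characters of 'ecceac': 'acccee'
Sort characters of 'badead': 'aabdde'
Sorted forms differ -> they are NOT anagrams
Result: 0

0


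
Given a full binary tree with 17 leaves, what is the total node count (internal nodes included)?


Leaf nodes (terminals): 17
Internal nodes = n - 1 = 17 - 1 = 16
Total = leaves + internal = 17 + 16 = 33

33


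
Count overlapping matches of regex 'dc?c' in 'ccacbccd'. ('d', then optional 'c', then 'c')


Pattern: dc?c means 'd', then optional 'c', then 'c'.
Scanning 'ccacbccd' position-by-position:
  Pos 0: window 'cca' -> no
  Pos 1: window 'cac' -> no
  Pos 2: window 'acb' -> no
  Pos 3: window 'cbc' -> no
  Pos 4: window 'bcc' -> no
  Pos 5: window 'ccd' -> no
  Pos 6: window 'cd' -> no
  Pos 7: window 'd' -> no
Total matches: 0

0


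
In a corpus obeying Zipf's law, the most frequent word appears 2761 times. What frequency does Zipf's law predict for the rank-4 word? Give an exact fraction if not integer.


Zipf's law: freq(rank) = f1 / rank
f1 = 2761, rank = 4
freq = 2761 / 4
GCD(2761, 4) = 1
Simplified: 2761/4

2761/4


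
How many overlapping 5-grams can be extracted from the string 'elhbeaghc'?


String 'elhbeaghc' has length L = 9.
Number of overlapping n-grams = L - n + 1
Substituting: 9 - 5 + 1 = 5

5


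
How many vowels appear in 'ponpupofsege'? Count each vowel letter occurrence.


Scanning each character of 'ponpupofsege':
  Position 1: 'p' -> consonant (running count: 0)
  Position 2: 'o' -> vowel (running count: 1)
  Position 3: 'n' -> consonant (running count: 1)
  Position 4: 'p' -> consonant (running count: 1)
  Position 5: 'u' -> vowel (running count: 2)
  Position 6: 'p' -> consonant (running count: 2)
  Position 7: 'o' -> vowel (running count: 3)
  Position 8: 'f' -> consonant (running count: 3)
  Position 9: 's' -> consonant (running count: 3)
  Position 10: 'e' -> vowel (running count: 4)
  Position 11: 'g' -> consonant (running count: 4)
  Position 12: 'e' -> vowel (running count: 5)
Total vowels: 5

5


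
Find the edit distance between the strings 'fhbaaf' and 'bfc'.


Building DP table for s1='fhbaaf' (len 6) and s2='bfc' (len 3):
       b  f  c
    0  1  2  3
  f 1  1  1  2
  h 2  2  2  2
  b 3  2  3  3
  a 4  3  3  4
  a 5  4  4  4
  f 6  5  4  5
Edit distance = dp[6][3] = 5

5


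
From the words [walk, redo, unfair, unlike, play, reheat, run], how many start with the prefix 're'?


Checking each word for prefix 're':
  'walk' -> no (count: 0)
  'redo' -> YES, starts with 're' (count: 1)
  'unfair' -> no (count: 1)
  'unlike' -> no (count: 1)
  'play' -> no (count: 1)
  'reheat' -> YES, starts with 're' (count: 2)
  'run' -> no (count: 2)
Total with prefix 're': 2

2


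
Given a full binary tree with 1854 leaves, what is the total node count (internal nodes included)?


Leaf nodes (terminals): 1854
Internal nodes = n - 1 = 1854 - 1 = 1853
Total = leaves + internal = 1854 + 1853 = 3707

3707
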